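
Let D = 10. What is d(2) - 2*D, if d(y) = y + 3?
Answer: -15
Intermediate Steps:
d(y) = 3 + y
d(2) - 2*D = (3 + 2) - 2*10 = 5 - 20 = -15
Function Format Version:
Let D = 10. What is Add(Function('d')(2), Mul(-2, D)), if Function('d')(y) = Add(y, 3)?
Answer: -15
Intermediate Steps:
Function('d')(y) = Add(3, y)
Add(Function('d')(2), Mul(-2, D)) = Add(Add(3, 2), Mul(-2, 10)) = Add(5, -20) = -15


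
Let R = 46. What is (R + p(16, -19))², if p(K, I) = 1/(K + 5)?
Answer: 935089/441 ≈ 2120.4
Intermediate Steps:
p(K, I) = 1/(5 + K)
(R + p(16, -19))² = (46 + 1/(5 + 16))² = (46 + 1/21)² = (967/21)² = 935089/441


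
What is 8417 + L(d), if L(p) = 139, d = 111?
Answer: 8556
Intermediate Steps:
8417 + L(d) = 8417 + 139 = 8556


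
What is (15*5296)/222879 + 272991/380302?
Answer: 30351717323/28253776486 ≈ 1.0743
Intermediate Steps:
(15*5296)/222879 + 272991/380302 = 79440*(1/222879) + 272991*(1/380302) = 26480/74293 + 272991/380302 = 30351717323/28253776486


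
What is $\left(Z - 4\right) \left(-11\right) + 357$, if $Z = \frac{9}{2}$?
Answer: $\frac{703}{2} \approx 351.5$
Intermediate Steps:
$Z = \frac{9}{2}$ ($Z = 9 \cdot \frac{1}{2} = \frac{9}{2} \approx 4.5$)
$\left(Z - 4\right) \left(-11\right) + 357 = \left(\frac{9}{2} - 4\right) \left(-11\right) + 357 = \frac{1}{2} \left(-11\right) + 357 = - \frac{11}{2} + 357 = \frac{703}{2}$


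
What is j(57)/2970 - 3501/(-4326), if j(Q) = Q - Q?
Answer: 1167/1442 ≈ 0.80929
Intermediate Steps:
j(Q) = 0
j(57)/2970 - 3501/(-4326) = 0/2970 - 3501/(-4326) = 0*(1/2970) - 3501*(-1/4326) = 0 + 1167/1442 = 1167/1442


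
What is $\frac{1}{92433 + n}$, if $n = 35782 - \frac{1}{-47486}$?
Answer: $\frac{47486}{6088417491} \approx 7.7994 \cdot 10^{-6}$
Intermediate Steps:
$n = \frac{1699144053}{47486}$ ($n = 35782 - - \frac{1}{47486} = 35782 + \frac{1}{47486} = \frac{1699144053}{47486} \approx 35782.0$)
$\frac{1}{92433 + n} = \frac{1}{92433 + \frac{1699144053}{47486}} = \frac{1}{\frac{6088417491}{47486}} = \frac{47486}{6088417491}$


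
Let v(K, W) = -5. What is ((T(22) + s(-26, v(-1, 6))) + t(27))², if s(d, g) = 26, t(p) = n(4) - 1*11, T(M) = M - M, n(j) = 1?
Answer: 256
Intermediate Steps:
T(M) = 0
t(p) = -10 (t(p) = 1 - 1*11 = 1 - 11 = -10)
((T(22) + s(-26, v(-1, 6))) + t(27))² = ((0 + 26) - 10)² = (26 - 10)² = 16² = 256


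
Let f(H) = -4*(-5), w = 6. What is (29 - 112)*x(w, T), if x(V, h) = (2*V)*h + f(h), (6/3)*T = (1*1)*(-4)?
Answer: 332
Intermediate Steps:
f(H) = 20
T = -2 (T = ((1*1)*(-4))/2 = (1*(-4))/2 = (1/2)*(-4) = -2)
x(V, h) = 20 + 2*V*h (x(V, h) = (2*V)*h + 20 = 2*V*h + 20 = 20 + 2*V*h)
(29 - 112)*x(w, T) = (29 - 112)*(20 + 2*6*(-2)) = -83*(20 - 24) = -83*(-4) = 332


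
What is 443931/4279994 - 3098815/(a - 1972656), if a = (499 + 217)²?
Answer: 1391104886711/624879124000 ≈ 2.2262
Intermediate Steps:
a = 512656 (a = 716² = 512656)
443931/4279994 - 3098815/(a - 1972656) = 443931/4279994 - 3098815/(512656 - 1972656) = 443931*(1/4279994) - 3098815/(-1460000) = 443931/4279994 - 3098815*(-1/1460000) = 443931/4279994 + 619763/292000 = 1391104886711/624879124000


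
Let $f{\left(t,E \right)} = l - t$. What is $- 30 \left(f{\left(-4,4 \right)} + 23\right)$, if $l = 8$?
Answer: $-1050$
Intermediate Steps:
$f{\left(t,E \right)} = 8 - t$
$- 30 \left(f{\left(-4,4 \right)} + 23\right) = - 30 \left(\left(8 - -4\right) + 23\right) = - 30 \left(\left(8 + 4\right) + 23\right) = - 30 \left(12 + 23\right) = \left(-30\right) 35 = -1050$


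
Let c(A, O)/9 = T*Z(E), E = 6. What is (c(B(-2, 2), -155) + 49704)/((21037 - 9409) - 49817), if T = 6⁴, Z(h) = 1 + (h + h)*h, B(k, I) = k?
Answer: -901176/38189 ≈ -23.598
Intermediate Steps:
Z(h) = 1 + 2*h² (Z(h) = 1 + (2*h)*h = 1 + 2*h²)
T = 1296
c(A, O) = 851472 (c(A, O) = 9*(1296*(1 + 2*6²)) = 9*(1296*(1 + 2*36)) = 9*(1296*(1 + 72)) = 9*(1296*73) = 9*94608 = 851472)
(c(B(-2, 2), -155) + 49704)/((21037 - 9409) - 49817) = (851472 + 49704)/((21037 - 9409) - 49817) = 901176/(11628 - 49817) = 901176/(-38189) = 901176*(-1/38189) = -901176/38189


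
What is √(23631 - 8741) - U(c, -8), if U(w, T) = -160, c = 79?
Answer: 160 + √14890 ≈ 282.02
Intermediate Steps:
√(23631 - 8741) - U(c, -8) = √(23631 - 8741) - 1*(-160) = √14890 + 160 = 160 + √14890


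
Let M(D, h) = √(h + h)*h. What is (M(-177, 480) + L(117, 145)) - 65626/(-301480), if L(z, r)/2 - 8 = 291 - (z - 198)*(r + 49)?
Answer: 4827632053/150740 + 3840*√15 ≈ 46899.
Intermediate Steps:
M(D, h) = √2*h^(3/2) (M(D, h) = √(2*h)*h = (√2*√h)*h = √2*h^(3/2))
L(z, r) = 598 - 2*(-198 + z)*(49 + r) (L(z, r) = 16 + 2*(291 - (z - 198)*(r + 49)) = 16 + 2*(291 - (-198 + z)*(49 + r)) = 16 + (582 - 2*(-198 + z)*(49 + r)) = 598 - 2*(-198 + z)*(49 + r))
(M(-177, 480) + L(117, 145)) - 65626/(-301480) = (√2*480^(3/2) + (20002 - 98*117 + 396*145 - 2*145*117)) - 65626/(-301480) = (√2*(1920*√30) + (20002 - 11466 + 57420 - 33930)) - 65626*(-1/301480) = (3840*√15 + 32026) + 32813/150740 = (32026 + 3840*√15) + 32813/150740 = 4827632053/150740 + 3840*√15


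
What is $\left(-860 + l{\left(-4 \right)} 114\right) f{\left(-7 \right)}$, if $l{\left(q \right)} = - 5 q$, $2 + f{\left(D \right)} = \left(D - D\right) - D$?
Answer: $7100$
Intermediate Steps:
$f{\left(D \right)} = -2 - D$ ($f{\left(D \right)} = -2 + \left(\left(D - D\right) - D\right) = -2 + \left(0 - D\right) = -2 - D$)
$\left(-860 + l{\left(-4 \right)} 114\right) f{\left(-7 \right)} = \left(-860 + \left(-5\right) \left(-4\right) 114\right) \left(-2 - -7\right) = \left(-860 + 20 \cdot 114\right) \left(-2 + 7\right) = \left(-860 + 2280\right) 5 = 1420 \cdot 5 = 7100$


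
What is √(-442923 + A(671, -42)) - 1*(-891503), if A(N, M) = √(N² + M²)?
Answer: 891503 + √(-442923 + √452005) ≈ 8.915e+5 + 665.02*I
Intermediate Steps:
A(N, M) = √(M² + N²)
√(-442923 + A(671, -42)) - 1*(-891503) = √(-442923 + √((-42)² + 671²)) - 1*(-891503) = √(-442923 + √(1764 + 450241)) + 891503 = √(-442923 + √452005) + 891503 = 891503 + √(-442923 + √452005)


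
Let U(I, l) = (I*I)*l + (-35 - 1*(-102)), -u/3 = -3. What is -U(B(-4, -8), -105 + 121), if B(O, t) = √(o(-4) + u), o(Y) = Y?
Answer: -147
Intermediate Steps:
u = 9 (u = -3*(-3) = 9)
B(O, t) = √5 (B(O, t) = √(-4 + 9) = √5)
U(I, l) = 67 + l*I² (U(I, l) = I²*l + (-35 + 102) = l*I² + 67 = 67 + l*I²)
-U(B(-4, -8), -105 + 121) = -(67 + (-105 + 121)*(√5)²) = -(67 + 16*5) = -(67 + 80) = -1*147 = -147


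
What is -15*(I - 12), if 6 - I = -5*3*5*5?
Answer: -5535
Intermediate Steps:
I = 381 (I = 6 - (-5)*(3*5)*5 = 6 - (-5)*15*5 = 6 - (-5)*75 = 6 - 1*(-375) = 6 + 375 = 381)
-15*(I - 12) = -15*(381 - 12) = -15*369 = -5535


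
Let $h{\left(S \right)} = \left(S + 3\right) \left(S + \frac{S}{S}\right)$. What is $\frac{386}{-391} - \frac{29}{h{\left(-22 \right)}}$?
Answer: $- \frac{165353}{156009} \approx -1.0599$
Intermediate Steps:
$h{\left(S \right)} = \left(1 + S\right) \left(3 + S\right)$ ($h{\left(S \right)} = \left(3 + S\right) \left(S + 1\right) = \left(3 + S\right) \left(1 + S\right) = \left(1 + S\right) \left(3 + S\right)$)
$\frac{386}{-391} - \frac{29}{h{\left(-22 \right)}} = \frac{386}{-391} - \frac{29}{3 + \left(-22\right)^{2} + 4 \left(-22\right)} = 386 \left(- \frac{1}{391}\right) - \frac{29}{3 + 484 - 88} = - \frac{386}{391} - \frac{29}{399} = - \frac{165353}{156009}$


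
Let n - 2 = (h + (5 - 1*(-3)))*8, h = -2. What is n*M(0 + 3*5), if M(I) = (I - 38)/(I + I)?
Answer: -115/3 ≈ -38.333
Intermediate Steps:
M(I) = (-38 + I)/(2*I) (M(I) = (-38 + I)/((2*I)) = (-38 + I)*(1/(2*I)) = (-38 + I)/(2*I))
n = 50 (n = 2 + (-2 + (5 - 1*(-3)))*8 = 2 + (-2 + (5 + 3))*8 = 2 + (-2 + 8)*8 = 2 + 6*8 = 2 + 48 = 50)
n*M(0 + 3*5) = 50*((-38 + (0 + 3*5))/(2*(0 + 3*5))) = 50*((-38 + (0 + 15))/(2*(0 + 15))) = 50*((½)*(-38 + 15)/15) = 50*((½)*(1/15)*(-23)) = 50*(-23/30) = -115/3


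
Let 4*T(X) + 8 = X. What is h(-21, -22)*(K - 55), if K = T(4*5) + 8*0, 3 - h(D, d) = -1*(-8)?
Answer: 260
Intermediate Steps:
T(X) = -2 + X/4
h(D, d) = -5 (h(D, d) = 3 - (-1)*(-8) = 3 - 1*8 = 3 - 8 = -5)
K = 3 (K = (-2 + (4*5)/4) + 8*0 = (-2 + (1/4)*20) + 0 = (-2 + 5) + 0 = 3 + 0 = 3)
h(-21, -22)*(K - 55) = -5*(3 - 55) = -5*(-52) = 260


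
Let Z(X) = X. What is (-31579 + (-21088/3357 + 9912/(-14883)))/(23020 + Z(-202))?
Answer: -526034806679/380012728986 ≈ -1.3843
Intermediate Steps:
(-31579 + (-21088/3357 + 9912/(-14883)))/(23020 + Z(-202)) = (-31579 + (-21088/3357 + 9912/(-14883)))/(23020 - 202) = (-31579 + (-21088*1/3357 + 9912*(-1/14883)))/22818 = (-31579 + (-21088/3357 - 3304/4961))*(1/22818) = (-31579 - 115709096/16654077)*(1/22818) = -526034806679/16654077*1/22818 = -526034806679/380012728986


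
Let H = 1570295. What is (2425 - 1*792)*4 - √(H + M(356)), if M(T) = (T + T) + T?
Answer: 6532 - √1571363 ≈ 5278.5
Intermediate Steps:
M(T) = 3*T (M(T) = 2*T + T = 3*T)
(2425 - 1*792)*4 - √(H + M(356)) = (2425 - 1*792)*4 - √(1570295 + 3*356) = (2425 - 792)*4 - √(1570295 + 1068) = 1633*4 - √1571363 = 6532 - √1571363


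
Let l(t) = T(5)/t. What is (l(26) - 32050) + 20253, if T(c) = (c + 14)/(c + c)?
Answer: -3067201/260 ≈ -11797.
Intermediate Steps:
T(c) = (14 + c)/(2*c) (T(c) = (14 + c)/((2*c)) = (14 + c)*(1/(2*c)) = (14 + c)/(2*c))
l(t) = 19/(10*t) (l(t) = ((½)*(14 + 5)/5)/t = ((½)*(⅕)*19)/t = 19/(10*t))
(l(26) - 32050) + 20253 = ((19/10)/26 - 32050) + 20253 = ((19/10)*(1/26) - 32050) + 20253 = (19/260 - 32050) + 20253 = -8332981/260 + 20253 = -3067201/260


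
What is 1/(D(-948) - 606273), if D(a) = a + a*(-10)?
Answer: -1/597741 ≈ -1.6730e-6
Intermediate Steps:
D(a) = -9*a (D(a) = a - 10*a = -9*a)
1/(D(-948) - 606273) = 1/(-9*(-948) - 606273) = 1/(8532 - 606273) = 1/(-597741) = -1/597741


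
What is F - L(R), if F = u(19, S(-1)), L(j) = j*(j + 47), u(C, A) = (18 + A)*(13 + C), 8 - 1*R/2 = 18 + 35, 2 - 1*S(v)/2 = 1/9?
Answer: -28558/9 ≈ -3173.1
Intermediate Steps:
S(v) = 34/9 (S(v) = 4 - 2/9 = 34/9)
R = -90 (R = 16 - 2*(18 + 35) = 16 - 2*53 = 16 - 106 = -90)
u(C, A) = (13 + C)*(18 + A)
L(j) = j*(47 + j)
F = 6272/9 (F = 234 + 13*(34/9) + 18*19 + (34/9)*19 = 234 + 442/9 + 342 + 646/9 = 6272/9 ≈ 696.89)
F - L(R) = 6272/9 - (-90)*(47 - 90) = 6272/9 - (-90)*(-43) = 6272/9 - 1*3870 = 6272/9 - 3870 = -28558/9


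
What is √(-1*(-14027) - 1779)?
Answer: 2*√3062 ≈ 110.67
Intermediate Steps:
√(-1*(-14027) - 1779) = √(14027 - 1779) = √12248 = 2*√3062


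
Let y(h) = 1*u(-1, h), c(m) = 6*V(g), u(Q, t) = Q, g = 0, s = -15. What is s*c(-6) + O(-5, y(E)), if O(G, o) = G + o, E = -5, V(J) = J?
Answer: -6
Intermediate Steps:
c(m) = 0 (c(m) = 6*0 = 0)
y(h) = -1 (y(h) = 1*(-1) = -1)
s*c(-6) + O(-5, y(E)) = -15*0 + (-5 - 1) = 0 - 6 = -6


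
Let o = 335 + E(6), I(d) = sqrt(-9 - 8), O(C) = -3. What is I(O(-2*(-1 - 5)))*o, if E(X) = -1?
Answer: 334*I*sqrt(17) ≈ 1377.1*I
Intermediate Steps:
I(d) = I*sqrt(17) (I(d) = sqrt(-17) = I*sqrt(17))
o = 334 (o = 335 - 1 = 334)
I(O(-2*(-1 - 5)))*o = (I*sqrt(17))*334 = 334*I*sqrt(17)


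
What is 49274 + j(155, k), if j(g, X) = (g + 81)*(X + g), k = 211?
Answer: 135650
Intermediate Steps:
j(g, X) = (81 + g)*(X + g)
49274 + j(155, k) = 49274 + (155² + 81*211 + 81*155 + 211*155) = 49274 + (24025 + 17091 + 12555 + 32705) = 49274 + 86376 = 135650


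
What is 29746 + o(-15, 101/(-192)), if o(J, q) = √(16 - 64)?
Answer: 29746 + 4*I*√3 ≈ 29746.0 + 6.9282*I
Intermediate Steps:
o(J, q) = 4*I*√3 (o(J, q) = √(-48) = 4*I*√3)
29746 + o(-15, 101/(-192)) = 29746 + 4*I*√3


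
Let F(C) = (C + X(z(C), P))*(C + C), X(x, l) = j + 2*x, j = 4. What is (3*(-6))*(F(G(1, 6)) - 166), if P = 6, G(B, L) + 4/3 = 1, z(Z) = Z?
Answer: 3024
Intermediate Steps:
G(B, L) = -⅓ (G(B, L) = -4/3 + 1 = -⅓)
X(x, l) = 4 + 2*x
F(C) = 2*C*(4 + 3*C) (F(C) = (C + (4 + 2*C))*(C + C) = (4 + 3*C)*(2*C) = 2*C*(4 + 3*C))
(3*(-6))*(F(G(1, 6)) - 166) = (3*(-6))*(2*(-⅓)*(4 + 3*(-⅓)) - 166) = -18*(2*(-⅓)*(4 - 1) - 166) = -18*(2*(-⅓)*3 - 166) = -18*(-2 - 166) = -18*(-168) = 3024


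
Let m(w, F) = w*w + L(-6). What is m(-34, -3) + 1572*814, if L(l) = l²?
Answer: 1280800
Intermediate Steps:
m(w, F) = 36 + w² (m(w, F) = w*w + (-6)² = w² + 36 = 36 + w²)
m(-34, -3) + 1572*814 = (36 + (-34)²) + 1572*814 = (36 + 1156) + 1279608 = 1192 + 1279608 = 1280800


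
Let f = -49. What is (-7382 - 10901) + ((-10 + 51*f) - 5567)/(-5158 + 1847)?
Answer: -60526937/3311 ≈ -18281.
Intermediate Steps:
(-7382 - 10901) + ((-10 + 51*f) - 5567)/(-5158 + 1847) = (-7382 - 10901) + ((-10 + 51*(-49)) - 5567)/(-5158 + 1847) = -18283 + ((-10 - 2499) - 5567)/(-3311) = -18283 + (-2509 - 5567)*(-1/3311) = -18283 - 8076*(-1/3311) = -18283 + 8076/3311 = -60526937/3311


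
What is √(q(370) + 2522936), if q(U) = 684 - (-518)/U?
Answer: √63090535/5 ≈ 1588.6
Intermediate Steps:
q(U) = 684 + 518/U
√(q(370) + 2522936) = √((684 + 518/370) + 2522936) = √((684 + 518*(1/370)) + 2522936) = √((684 + 7/5) + 2522936) = √(3427/5 + 2522936) = √(12618107/5) = √63090535/5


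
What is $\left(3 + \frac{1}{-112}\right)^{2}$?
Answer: $\frac{112225}{12544} \approx 8.9465$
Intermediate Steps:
$\left(3 + \frac{1}{-112}\right)^{2} = \left(3 - \frac{1}{112}\right)^{2} = \left(\frac{335}{112}\right)^{2} = \frac{112225}{12544}$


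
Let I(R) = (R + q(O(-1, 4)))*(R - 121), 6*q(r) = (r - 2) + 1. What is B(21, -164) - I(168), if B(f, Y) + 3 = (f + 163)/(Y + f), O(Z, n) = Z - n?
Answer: -1123020/143 ≈ -7853.3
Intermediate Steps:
q(r) = -⅙ + r/6 (q(r) = ((r - 2) + 1)/6 = ((-2 + r) + 1)/6 = (-1 + r)/6 = -⅙ + r/6)
B(f, Y) = -3 + (163 + f)/(Y + f) (B(f, Y) = -3 + (f + 163)/(Y + f) = -3 + (163 + f)/(Y + f))
I(R) = (-1 + R)*(-121 + R) (I(R) = (R + (-⅙ + (-1 - 1*4)/6))*(R - 121) = (R + (-⅙ + (-1 - 4)/6))*(-121 + R) = (R + (-⅙ + (⅙)*(-5)))*(-121 + R) = (R + (-⅙ - ⅚))*(-121 + R) = (R - 1)*(-121 + R) = (-1 + R)*(-121 + R))
B(21, -164) - I(168) = (163 - 3*(-164) - 2*21)/(-164 + 21) - (121 + 168² - 122*168) = (163 + 492 - 42)/(-143) - (121 + 28224 - 20496) = -1/143*613 - 1*7849 = -613/143 - 7849 = -1123020/143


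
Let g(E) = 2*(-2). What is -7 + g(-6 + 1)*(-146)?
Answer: 577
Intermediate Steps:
g(E) = -4
-7 + g(-6 + 1)*(-146) = -7 - 4*(-146) = -7 + 584 = 577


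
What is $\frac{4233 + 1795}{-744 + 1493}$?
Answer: $\frac{6028}{749} \approx 8.0481$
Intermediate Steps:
$\frac{4233 + 1795}{-744 + 1493} = \frac{6028}{749}$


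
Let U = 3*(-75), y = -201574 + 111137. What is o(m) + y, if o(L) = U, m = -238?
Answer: -90662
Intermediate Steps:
y = -90437
U = -225
o(L) = -225
o(m) + y = -225 - 90437 = -90662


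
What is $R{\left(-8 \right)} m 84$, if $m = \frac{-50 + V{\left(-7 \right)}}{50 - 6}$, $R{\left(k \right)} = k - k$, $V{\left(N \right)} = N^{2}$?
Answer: $0$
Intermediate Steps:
$R{\left(k \right)} = 0$
$m = - \frac{1}{44}$ ($m = \frac{-50 + \left(-7\right)^{2}}{50 - 6} = \frac{-50 + 49}{44} = \left(-1\right) \frac{1}{44} = - \frac{1}{44} \approx -0.022727$)
$R{\left(-8 \right)} m 84 = 0 \left(- \frac{1}{44}\right) 84 = 0 \cdot 84 = 0$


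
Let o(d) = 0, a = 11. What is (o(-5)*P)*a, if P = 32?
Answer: 0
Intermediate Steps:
(o(-5)*P)*a = (0*32)*11 = 0*11 = 0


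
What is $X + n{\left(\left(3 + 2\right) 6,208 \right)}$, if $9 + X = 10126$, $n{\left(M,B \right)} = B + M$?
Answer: $10355$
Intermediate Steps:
$X = 10117$ ($X = -9 + 10126 = 10117$)
$X + n{\left(\left(3 + 2\right) 6,208 \right)} = 10117 + \left(208 + \left(3 + 2\right) 6\right) = 10117 + \left(208 + 5 \cdot 6\right) = 10117 + \left(208 + 30\right) = 10117 + 238 = 10355$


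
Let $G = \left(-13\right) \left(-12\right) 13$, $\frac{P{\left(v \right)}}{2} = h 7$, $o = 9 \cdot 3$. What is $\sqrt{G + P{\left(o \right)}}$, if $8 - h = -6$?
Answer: $4 \sqrt{139} \approx 47.159$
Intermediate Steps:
$h = 14$ ($h = 8 - -6 = 8 + 6 = 14$)
$o = 27$
$P{\left(v \right)} = 196$ ($P{\left(v \right)} = 2 \cdot 14 \cdot 7 = 2 \cdot 98 = 196$)
$G = 2028$ ($G = 156 \cdot 13 = 2028$)
$\sqrt{G + P{\left(o \right)}} = \sqrt{2028 + 196} = \sqrt{2224} = 4 \sqrt{139}$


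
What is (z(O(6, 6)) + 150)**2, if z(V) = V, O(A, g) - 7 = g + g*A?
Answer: 39601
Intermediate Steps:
O(A, g) = 7 + g + A*g (O(A, g) = 7 + (g + g*A) = 7 + (g + A*g) = 7 + g + A*g)
(z(O(6, 6)) + 150)**2 = ((7 + 6 + 6*6) + 150)**2 = ((7 + 6 + 36) + 150)**2 = (49 + 150)**2 = 199**2 = 39601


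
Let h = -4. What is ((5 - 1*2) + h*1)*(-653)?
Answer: 653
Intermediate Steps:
((5 - 1*2) + h*1)*(-653) = ((5 - 1*2) - 4*1)*(-653) = ((5 - 2) - 4)*(-653) = (3 - 4)*(-653) = -1*(-653) = 653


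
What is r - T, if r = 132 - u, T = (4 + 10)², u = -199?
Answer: 135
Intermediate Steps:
T = 196 (T = 14² = 196)
r = 331 (r = 132 - 1*(-199) = 132 + 199 = 331)
r - T = 331 - 1*196 = 331 - 196 = 135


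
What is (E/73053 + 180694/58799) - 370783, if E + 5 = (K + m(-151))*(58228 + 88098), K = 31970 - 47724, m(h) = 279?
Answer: -575269441123688/1431814449 ≈ -4.0178e+5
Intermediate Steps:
K = -15754
E = -2264394855 (E = -5 + (-15754 + 279)*(58228 + 88098) = -5 - 15475*146326 = -5 - 2264394850 = -2264394855)
(E/73053 + 180694/58799) - 370783 = (-2264394855/73053 + 180694/58799) - 370783 = (-2264394855*1/73053 + 180694*(1/58799)) - 370783 = (-754798285/24351 + 180694/58799) - 370783 = -44376984280121/1431814449 - 370783 = -575269441123688/1431814449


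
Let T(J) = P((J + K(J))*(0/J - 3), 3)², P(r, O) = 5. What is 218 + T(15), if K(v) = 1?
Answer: 243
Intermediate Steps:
T(J) = 25 (T(J) = 5² = 25)
218 + T(15) = 218 + 25 = 243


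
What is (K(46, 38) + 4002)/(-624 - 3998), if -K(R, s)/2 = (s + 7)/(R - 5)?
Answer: -81996/94751 ≈ -0.86538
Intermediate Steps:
K(R, s) = -2*(7 + s)/(-5 + R) (K(R, s) = -2*(s + 7)/(R - 5) = -2*(7 + s)/(-5 + R))
(K(46, 38) + 4002)/(-624 - 3998) = (2*(-7 - 1*38)/(-5 + 46) + 4002)/(-624 - 3998) = (2*(-7 - 38)/41 + 4002)/(-4622) = (2*(1/41)*(-45) + 4002)*(-1/4622) = (-90/41 + 4002)*(-1/4622) = (163992/41)*(-1/4622) = -81996/94751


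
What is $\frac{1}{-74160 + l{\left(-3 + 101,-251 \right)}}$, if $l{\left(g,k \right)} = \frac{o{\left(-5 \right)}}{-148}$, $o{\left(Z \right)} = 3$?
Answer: $- \frac{148}{10975683} \approx -1.3484 \cdot 10^{-5}$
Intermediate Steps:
$l{\left(g,k \right)} = - \frac{3}{148}$ ($l{\left(g,k \right)} = \frac{3}{-148} = 3 \left(- \frac{1}{148}\right) = - \frac{3}{148}$)
$\frac{1}{-74160 + l{\left(-3 + 101,-251 \right)}} = \frac{1}{-74160 - \frac{3}{148}} = \frac{1}{- \frac{10975683}{148}} = - \frac{148}{10975683}$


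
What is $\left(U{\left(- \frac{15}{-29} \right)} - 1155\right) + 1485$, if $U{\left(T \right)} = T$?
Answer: $\frac{9585}{29} \approx 330.52$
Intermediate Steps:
$\left(U{\left(- \frac{15}{-29} \right)} - 1155\right) + 1485 = \left(- \frac{15}{-29} - 1155\right) + 1485 = \left(\left(-15\right) \left(- \frac{1}{29}\right) - 1155\right) + 1485 = \left(\frac{15}{29} - 1155\right) + 1485 = - \frac{33480}{29} + 1485 = \frac{9585}{29}$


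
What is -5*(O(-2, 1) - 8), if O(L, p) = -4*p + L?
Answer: 70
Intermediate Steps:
O(L, p) = L - 4*p
-5*(O(-2, 1) - 8) = -5*((-2 - 4*1) - 8) = -5*((-2 - 4) - 8) = -5*(-6 - 8) = -5*(-14) = 70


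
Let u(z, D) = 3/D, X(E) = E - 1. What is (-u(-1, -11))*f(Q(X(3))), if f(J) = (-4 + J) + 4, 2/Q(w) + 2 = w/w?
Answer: -6/11 ≈ -0.54545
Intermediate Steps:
X(E) = -1 + E
Q(w) = -2 (Q(w) = 2/(-2 + w/w) = 2/(-2 + 1) = 2/(-1) = 2*(-1) = -2)
f(J) = J
(-u(-1, -11))*f(Q(X(3))) = -3/(-11)*(-2) = -3*(-1)/11*(-2) = -1*(-3/11)*(-2) = (3/11)*(-2) = -6/11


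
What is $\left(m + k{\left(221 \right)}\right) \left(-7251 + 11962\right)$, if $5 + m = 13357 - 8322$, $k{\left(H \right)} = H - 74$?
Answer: $24388847$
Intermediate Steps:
$k{\left(H \right)} = -74 + H$
$m = 5030$ ($m = -5 + \left(13357 - 8322\right) = -5 + 5035 = 5030$)
$\left(m + k{\left(221 \right)}\right) \left(-7251 + 11962\right) = \left(5030 + \left(-74 + 221\right)\right) \left(-7251 + 11962\right) = \left(5030 + 147\right) 4711 = 5177 \cdot 4711 = 24388847$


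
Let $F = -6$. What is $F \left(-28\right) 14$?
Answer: $2352$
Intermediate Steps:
$F \left(-28\right) 14 = \left(-6\right) \left(-28\right) 14 = 168 \cdot 14 = 2352$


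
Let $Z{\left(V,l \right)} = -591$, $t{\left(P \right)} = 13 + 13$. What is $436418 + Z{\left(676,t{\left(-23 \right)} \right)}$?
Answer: $435827$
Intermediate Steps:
$t{\left(P \right)} = 26$
$436418 + Z{\left(676,t{\left(-23 \right)} \right)} = 436418 - 591 = 435827$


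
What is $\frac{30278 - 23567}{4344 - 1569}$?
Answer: $\frac{2237}{925} \approx 2.4184$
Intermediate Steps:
$\frac{30278 - 23567}{4344 - 1569} = \frac{6711}{2775} = 6711 \cdot \frac{1}{2775} = \frac{2237}{925}$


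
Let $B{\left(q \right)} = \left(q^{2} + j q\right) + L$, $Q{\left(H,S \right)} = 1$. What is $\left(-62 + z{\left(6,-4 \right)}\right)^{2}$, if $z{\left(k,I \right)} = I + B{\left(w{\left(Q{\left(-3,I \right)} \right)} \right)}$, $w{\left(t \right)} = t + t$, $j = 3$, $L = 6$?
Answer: $2500$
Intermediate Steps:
$w{\left(t \right)} = 2 t$
$B{\left(q \right)} = 6 + q^{2} + 3 q$ ($B{\left(q \right)} = \left(q^{2} + 3 q\right) + 6 = 6 + q^{2} + 3 q$)
$z{\left(k,I \right)} = 16 + I$ ($z{\left(k,I \right)} = I + \left(6 + \left(2 \cdot 1\right)^{2} + 3 \cdot 2 \cdot 1\right) = I + \left(6 + 2^{2} + 3 \cdot 2\right) = I + \left(6 + 4 + 6\right) = I + 16 = 16 + I$)
$\left(-62 + z{\left(6,-4 \right)}\right)^{2} = \left(-62 + \left(16 - 4\right)\right)^{2} = \left(-62 + 12\right)^{2} = \left(-50\right)^{2} = 2500$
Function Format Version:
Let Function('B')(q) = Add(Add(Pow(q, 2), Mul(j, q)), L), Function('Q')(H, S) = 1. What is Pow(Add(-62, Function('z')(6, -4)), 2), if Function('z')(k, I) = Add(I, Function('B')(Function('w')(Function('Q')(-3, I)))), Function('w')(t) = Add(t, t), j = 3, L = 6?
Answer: 2500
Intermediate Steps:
Function('w')(t) = Mul(2, t)
Function('B')(q) = Add(6, Pow(q, 2), Mul(3, q)) (Function('B')(q) = Add(Add(Pow(q, 2), Mul(3, q)), 6) = Add(6, Pow(q, 2), Mul(3, q)))
Function('z')(k, I) = Add(16, I) (Function('z')(k, I) = Add(I, Add(6, Pow(Mul(2, 1), 2), Mul(3, Mul(2, 1)))) = Add(I, Add(6, Pow(2, 2), Mul(3, 2))) = Add(I, Add(6, 4, 6)) = Add(I, 16) = Add(16, I))
Pow(Add(-62, Function('z')(6, -4)), 2) = Pow(Add(-62, Add(16, -4)), 2) = Pow(Add(-62, 12), 2) = Pow(-50, 2) = 2500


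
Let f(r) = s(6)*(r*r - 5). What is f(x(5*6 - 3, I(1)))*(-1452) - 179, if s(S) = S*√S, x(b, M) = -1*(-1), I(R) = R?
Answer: -179 + 34848*√6 ≈ 85181.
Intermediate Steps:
x(b, M) = 1
s(S) = S^(3/2)
f(r) = 6*√6*(-5 + r²) (f(r) = 6^(3/2)*(r*r - 5) = (6*√6)*(r² - 5) = (6*√6)*(-5 + r²) = 6*√6*(-5 + r²))
f(x(5*6 - 3, I(1)))*(-1452) - 179 = (6*√6*(-5 + 1²))*(-1452) - 179 = (6*√6*(-5 + 1))*(-1452) - 179 = (6*√6*(-4))*(-1452) - 179 = -24*√6*(-1452) - 179 = 34848*√6 - 179 = -179 + 34848*√6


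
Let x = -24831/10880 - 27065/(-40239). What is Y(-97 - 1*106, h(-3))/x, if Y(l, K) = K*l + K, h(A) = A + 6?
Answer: 15606293760/41453377 ≈ 376.48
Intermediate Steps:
h(A) = 6 + A
Y(l, K) = K + K*l
x = -41453377/25752960 (x = -24831*1/10880 - 27065*(-1/40239) = -24831/10880 + 27065/40239 = -41453377/25752960 ≈ -1.6097)
Y(-97 - 1*106, h(-3))/x = ((6 - 3)*(1 + (-97 - 1*106)))/(-41453377/25752960) = (3*(1 + (-97 - 106)))*(-25752960/41453377) = (3*(1 - 203))*(-25752960/41453377) = (3*(-202))*(-25752960/41453377) = -606*(-25752960/41453377) = 15606293760/41453377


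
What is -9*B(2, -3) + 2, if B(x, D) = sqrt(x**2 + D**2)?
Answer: 2 - 9*sqrt(13) ≈ -30.450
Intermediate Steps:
B(x, D) = sqrt(D**2 + x**2)
-9*B(2, -3) + 2 = -9*sqrt((-3)**2 + 2**2) + 2 = -9*sqrt(9 + 4) + 2 = -9*sqrt(13) + 2 = 2 - 9*sqrt(13)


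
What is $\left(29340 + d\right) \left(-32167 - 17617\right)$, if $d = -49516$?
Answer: $1004441984$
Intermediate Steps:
$\left(29340 + d\right) \left(-32167 - 17617\right) = \left(29340 - 49516\right) \left(-32167 - 17617\right) = \left(-20176\right) \left(-49784\right) = 1004441984$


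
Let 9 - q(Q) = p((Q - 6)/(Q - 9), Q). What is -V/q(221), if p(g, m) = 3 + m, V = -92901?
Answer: -92901/215 ≈ -432.10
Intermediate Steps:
q(Q) = 6 - Q (q(Q) = 9 - (3 + Q) = 9 + (-3 - Q) = 6 - Q)
-V/q(221) = -(-92901)/(6 - 1*221) = -(-92901)/(6 - 221) = -(-92901)/(-215) = -(-92901)*(-1)/215 = -1*92901/215 = -92901/215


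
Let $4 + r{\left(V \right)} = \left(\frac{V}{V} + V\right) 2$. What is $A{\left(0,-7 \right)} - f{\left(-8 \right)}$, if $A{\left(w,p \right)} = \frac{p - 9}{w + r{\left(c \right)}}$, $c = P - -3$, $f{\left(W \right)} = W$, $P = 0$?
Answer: $4$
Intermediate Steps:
$c = 3$ ($c = 0 - -3 = 0 + 3 = 3$)
$r{\left(V \right)} = -2 + 2 V$ ($r{\left(V \right)} = -4 + \left(\frac{V}{V} + V\right) 2 = -4 + \left(1 + V\right) 2 = -4 + \left(2 + 2 V\right) = -2 + 2 V$)
$A{\left(w,p \right)} = \frac{-9 + p}{4 + w}$ ($A{\left(w,p \right)} = \frac{p - 9}{w + \left(-2 + 2 \cdot 3\right)} = \frac{-9 + p}{w + \left(-2 + 6\right)} = \frac{-9 + p}{w + 4} = \frac{-9 + p}{4 + w}$)
$A{\left(0,-7 \right)} - f{\left(-8 \right)} = \frac{-9 - 7}{4 + 0} - -8 = \frac{1}{4} \left(-16\right) + 8 = -4 + 8 = 4$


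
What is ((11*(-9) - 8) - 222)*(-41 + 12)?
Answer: 9541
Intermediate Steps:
((11*(-9) - 8) - 222)*(-41 + 12) = ((-99 - 8) - 222)*(-29) = (-107 - 222)*(-29) = -329*(-29) = 9541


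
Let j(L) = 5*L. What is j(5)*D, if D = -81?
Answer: -2025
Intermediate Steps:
j(5)*D = (5*5)*(-81) = 25*(-81) = -2025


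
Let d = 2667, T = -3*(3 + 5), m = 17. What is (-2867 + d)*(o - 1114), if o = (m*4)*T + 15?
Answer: 546200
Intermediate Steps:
T = -24 (T = -3*8 = -24)
o = -1617 (o = (17*4)*(-24) + 15 = 68*(-24) + 15 = -1632 + 15 = -1617)
(-2867 + d)*(o - 1114) = (-2867 + 2667)*(-1617 - 1114) = -200*(-2731) = 546200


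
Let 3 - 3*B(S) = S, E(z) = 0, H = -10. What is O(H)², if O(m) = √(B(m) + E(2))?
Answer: 13/3 ≈ 4.3333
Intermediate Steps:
B(S) = 1 - S/3
O(m) = √(1 - m/3) (O(m) = √((1 - m/3) + 0) = √(1 - m/3))
O(H)² = (√(9 - 3*(-10))/3)² = (√(9 + 30)/3)² = (√39/3)² = 13/3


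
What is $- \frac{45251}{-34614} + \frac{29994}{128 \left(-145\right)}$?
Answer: $- \frac{49588439}{160608960} \approx -0.30875$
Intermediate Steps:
$- \frac{45251}{-34614} + \frac{29994}{128 \left(-145\right)} = \left(-45251\right) \left(- \frac{1}{34614}\right) + \frac{29994}{-18560} = \frac{45251}{34614} + 29994 \left(- \frac{1}{18560}\right) = \frac{45251}{34614} - \frac{14997}{9280} = - \frac{49588439}{160608960}$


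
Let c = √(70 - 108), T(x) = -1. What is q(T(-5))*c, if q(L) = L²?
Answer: I*√38 ≈ 6.1644*I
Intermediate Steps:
c = I*√38 (c = √(-38) = I*√38 ≈ 6.1644*I)
q(T(-5))*c = (-1)²*(I*√38) = 1*(I*√38) = I*√38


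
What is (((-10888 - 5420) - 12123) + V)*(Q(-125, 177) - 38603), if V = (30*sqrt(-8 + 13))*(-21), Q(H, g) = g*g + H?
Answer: 210360969 + 4661370*sqrt(5) ≈ 2.2078e+8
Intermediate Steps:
Q(H, g) = H + g**2 (Q(H, g) = g**2 + H = H + g**2)
V = -630*sqrt(5) (V = (30*sqrt(5))*(-21) = -630*sqrt(5) ≈ -1408.7)
(((-10888 - 5420) - 12123) + V)*(Q(-125, 177) - 38603) = (((-10888 - 5420) - 12123) - 630*sqrt(5))*((-125 + 177**2) - 38603) = ((-16308 - 12123) - 630*sqrt(5))*((-125 + 31329) - 38603) = (-28431 - 630*sqrt(5))*(31204 - 38603) = (-28431 - 630*sqrt(5))*(-7399) = 210360969 + 4661370*sqrt(5)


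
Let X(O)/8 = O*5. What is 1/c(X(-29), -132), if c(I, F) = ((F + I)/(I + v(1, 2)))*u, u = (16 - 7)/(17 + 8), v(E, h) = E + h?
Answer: 28925/11628 ≈ 2.4875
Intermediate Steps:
X(O) = 40*O (X(O) = 8*(O*5) = 8*(5*O) = 40*O)
u = 9/25 ≈ 0.36000
c(I, F) = 9*(F + I)/(25*(3 + I)) (c(I, F) = ((F + I)/(I + (1 + 2)))*(9/25) = ((F + I)/(I + 3))*(9/25) = ((F + I)/(3 + I))*(9/25) = 9*(F + I)/(25*(3 + I)))
1/c(X(-29), -132) = 1/(9*(-132 + 40*(-29))/(25*(3 + 40*(-29)))) = 1/(9*(-132 - 1160)/(25*(3 - 1160))) = 1/((9/25)*(-1292)/(-1157)) = 1/((9/25)*(-1/1157)*(-1292)) = 1/(11628/28925) = 28925/11628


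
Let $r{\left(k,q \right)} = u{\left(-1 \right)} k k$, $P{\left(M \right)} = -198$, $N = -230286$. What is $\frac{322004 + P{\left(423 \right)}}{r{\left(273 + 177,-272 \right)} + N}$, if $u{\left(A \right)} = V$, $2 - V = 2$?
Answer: $- \frac{160903}{115143} \approx -1.3974$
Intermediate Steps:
$V = 0$ ($V = 2 - 2 = 0$)
$u{\left(A \right)} = 0$
$r{\left(k,q \right)} = 0$ ($r{\left(k,q \right)} = 0 k k = 0 k = 0$)
$\frac{322004 + P{\left(423 \right)}}{r{\left(273 + 177,-272 \right)} + N} = \frac{322004 - 198}{0 - 230286} = \frac{321806}{-230286} = 321806 \left(- \frac{1}{230286}\right) = - \frac{160903}{115143}$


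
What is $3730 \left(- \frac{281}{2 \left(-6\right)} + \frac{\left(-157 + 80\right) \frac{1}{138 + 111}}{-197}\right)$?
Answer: $\frac{8569561235}{98106} \approx 87350.0$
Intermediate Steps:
$3730 \left(- \frac{281}{2 \left(-6\right)} + \frac{\left(-157 + 80\right) \frac{1}{138 + 111}}{-197}\right) = 3730 \left(- \frac{281}{-12} + - \frac{77}{249} \left(- \frac{1}{197}\right)\right) = 3730 \left(\left(-281\right) \left(- \frac{1}{12}\right) + \left(-77\right) \frac{1}{249} \left(- \frac{1}{197}\right)\right) = 3730 \left(\frac{281}{12} - - \frac{77}{49053}\right) = 3730 \left(\frac{281}{12} + \frac{77}{49053}\right) = 3730 \cdot \frac{4594939}{196212} = \frac{8569561235}{98106}$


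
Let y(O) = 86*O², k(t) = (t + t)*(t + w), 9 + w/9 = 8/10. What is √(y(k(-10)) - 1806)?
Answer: √241570130 ≈ 15543.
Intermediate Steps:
w = -369/5 (w = -81 + 9*(8/10) = -81 + 9*(8*(⅒)) = -81 + 9*(⅘) = -81 + 36/5 = -369/5 ≈ -73.800)
k(t) = 2*t*(-369/5 + t) (k(t) = (t + t)*(t - 369/5) = (2*t)*(-369/5 + t) = 2*t*(-369/5 + t))
√(y(k(-10)) - 1806) = √(86*((⅖)*(-10)*(-369 + 5*(-10)))² - 1806) = √(86*((⅖)*(-10)*(-369 - 50))² - 1806) = √(86*((⅖)*(-10)*(-419))² - 1806) = √(86*1676² - 1806) = √(86*2808976 - 1806) = √(241571936 - 1806) = √241570130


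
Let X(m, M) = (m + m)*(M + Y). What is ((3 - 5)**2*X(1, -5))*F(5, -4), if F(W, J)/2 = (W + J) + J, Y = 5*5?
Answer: -960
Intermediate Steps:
Y = 25
X(m, M) = 2*m*(25 + M) (X(m, M) = (m + m)*(M + 25) = (2*m)*(25 + M) = 2*m*(25 + M))
F(W, J) = 2*W + 4*J (F(W, J) = 2*((W + J) + J) = 2*((J + W) + J) = 2*(W + 2*J) = 2*W + 4*J)
((3 - 5)**2*X(1, -5))*F(5, -4) = ((3 - 5)**2*(2*1*(25 - 5)))*(2*5 + 4*(-4)) = ((-2)**2*(2*1*20))*(10 - 16) = (4*40)*(-6) = 160*(-6) = -960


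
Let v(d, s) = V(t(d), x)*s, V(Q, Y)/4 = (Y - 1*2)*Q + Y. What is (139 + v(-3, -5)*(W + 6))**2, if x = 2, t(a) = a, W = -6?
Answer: 19321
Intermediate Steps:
V(Q, Y) = 4*Y + 4*Q*(-2 + Y) (V(Q, Y) = 4*((Y - 1*2)*Q + Y) = 4*((Y - 2)*Q + Y) = 4*((-2 + Y)*Q + Y) = 4*(Q*(-2 + Y) + Y) = 4*(Y + Q*(-2 + Y)) = 4*Y + 4*Q*(-2 + Y))
v(d, s) = 8*s (v(d, s) = (-8*d + 4*2 + 4*d*2)*s = (-8*d + 8 + 8*d)*s = 8*s)
(139 + v(-3, -5)*(W + 6))**2 = (139 + (8*(-5))*(-6 + 6))**2 = (139 - 40*0)**2 = (139 + 0)**2 = 139**2 = 19321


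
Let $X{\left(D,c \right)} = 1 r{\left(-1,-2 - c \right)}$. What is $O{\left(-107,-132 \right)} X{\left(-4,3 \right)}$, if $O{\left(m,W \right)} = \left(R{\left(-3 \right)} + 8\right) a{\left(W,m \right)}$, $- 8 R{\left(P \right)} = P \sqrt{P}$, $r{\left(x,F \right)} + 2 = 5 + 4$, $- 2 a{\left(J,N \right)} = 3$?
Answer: $-84 - \frac{63 i \sqrt{3}}{16} \approx -84.0 - 6.8199 i$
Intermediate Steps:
$a{\left(J,N \right)} = - \frac{3}{2}$ ($a{\left(J,N \right)} = \left(- \frac{1}{2}\right) 3 = - \frac{3}{2}$)
$r{\left(x,F \right)} = 7$ ($r{\left(x,F \right)} = -2 + \left(5 + 4\right) = -2 + 9 = 7$)
$R{\left(P \right)} = - \frac{P^{\frac{3}{2}}}{8}$ ($R{\left(P \right)} = - \frac{P \sqrt{P}}{8} = - \frac{P^{\frac{3}{2}}}{8}$)
$X{\left(D,c \right)} = 7$ ($X{\left(D,c \right)} = 1 \cdot 7 = 7$)
$O{\left(m,W \right)} = -12 - \frac{9 i \sqrt{3}}{16}$ ($O{\left(m,W \right)} = \left(- \frac{\left(-3\right)^{\frac{3}{2}}}{8} + 8\right) \left(- \frac{3}{2}\right) = \left(- \frac{\left(-3\right) i \sqrt{3}}{8} + 8\right) \left(- \frac{3}{2}\right) = \left(\frac{3 i \sqrt{3}}{8} + 8\right) \left(- \frac{3}{2}\right) = \left(8 + \frac{3 i \sqrt{3}}{8}\right) \left(- \frac{3}{2}\right) = -12 - \frac{9 i \sqrt{3}}{16}$)
$O{\left(-107,-132 \right)} X{\left(-4,3 \right)} = \left(-12 - \frac{9 i \sqrt{3}}{16}\right) 7 = -84 - \frac{63 i \sqrt{3}}{16}$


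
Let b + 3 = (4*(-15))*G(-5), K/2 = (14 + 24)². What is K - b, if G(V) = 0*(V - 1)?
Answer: 2891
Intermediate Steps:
G(V) = 0 (G(V) = 0*(-1 + V) = 0)
K = 2888 (K = 2*(14 + 24)² = 2*38² = 2*1444 = 2888)
b = -3 (b = -3 + (4*(-15))*0 = -3 - 60*0 = -3 + 0 = -3)
K - b = 2888 - 1*(-3) = 2888 + 3 = 2891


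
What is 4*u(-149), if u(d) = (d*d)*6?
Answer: 532824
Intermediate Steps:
u(d) = 6*d² (u(d) = d²*6 = 6*d²)
4*u(-149) = 4*(6*(-149)²) = 4*(6*22201) = 4*133206 = 532824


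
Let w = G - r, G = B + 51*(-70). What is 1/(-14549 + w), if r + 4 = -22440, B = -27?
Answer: 1/4298 ≈ 0.00023267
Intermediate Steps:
G = -3597 (G = -27 + 51*(-70) = -27 - 3570 = -3597)
r = -22444 (r = -4 - 22440 = -22444)
w = 18847 (w = -3597 - 1*(-22444) = -3597 + 22444 = 18847)
1/(-14549 + w) = 1/(-14549 + 18847) = 1/4298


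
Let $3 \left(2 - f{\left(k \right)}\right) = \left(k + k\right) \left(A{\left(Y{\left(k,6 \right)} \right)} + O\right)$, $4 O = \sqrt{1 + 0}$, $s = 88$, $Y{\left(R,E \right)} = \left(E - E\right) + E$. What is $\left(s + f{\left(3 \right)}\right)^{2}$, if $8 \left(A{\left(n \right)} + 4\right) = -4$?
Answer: $\frac{38809}{4} \approx 9702.3$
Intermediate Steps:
$Y{\left(R,E \right)} = E$ ($Y{\left(R,E \right)} = 0 + E = E$)
$A{\left(n \right)} = - \frac{9}{2}$ ($A{\left(n \right)} = -4 + \frac{1}{8} \left(-4\right) = -4 - \frac{1}{2} = - \frac{9}{2}$)
$O = \frac{1}{4}$ ($O = \frac{\sqrt{1 + 0}}{4} = \frac{\sqrt{1}}{4} = \frac{1}{4} \cdot 1 = \frac{1}{4} \approx 0.25$)
$f{\left(k \right)} = 2 + \frac{17 k}{6}$ ($f{\left(k \right)} = 2 - \frac{\left(k + k\right) \left(- \frac{9}{2} + \frac{1}{4}\right)}{3} = 2 - \frac{2 k \left(- \frac{17}{4}\right)}{3} = 2 - \frac{\left(- \frac{17}{2}\right) k}{3} = 2 + \frac{17 k}{6}$)
$\left(s + f{\left(3 \right)}\right)^{2} = \left(88 + \left(2 + \frac{17}{6} \cdot 3\right)\right)^{2} = \left(88 + \left(2 + \frac{17}{2}\right)\right)^{2} = \left(88 + \frac{21}{2}\right)^{2} = \left(\frac{197}{2}\right)^{2} = \frac{38809}{4}$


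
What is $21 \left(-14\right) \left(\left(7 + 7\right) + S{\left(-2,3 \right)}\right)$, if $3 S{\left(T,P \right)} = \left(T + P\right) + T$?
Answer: $-4018$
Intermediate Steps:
$S{\left(T,P \right)} = \frac{P}{3} + \frac{2 T}{3}$ ($S{\left(T,P \right)} = \frac{\left(T + P\right) + T}{3} = \frac{\left(P + T\right) + T}{3} = \frac{P + 2 T}{3} = \frac{P}{3} + \frac{2 T}{3}$)
$21 \left(-14\right) \left(\left(7 + 7\right) + S{\left(-2,3 \right)}\right) = 21 \left(-14\right) \left(\left(7 + 7\right) + \left(\frac{1}{3} \cdot 3 + \frac{2}{3} \left(-2\right)\right)\right) = - 294 \left(14 + \left(1 - \frac{4}{3}\right)\right) = - 294 \left(14 - \frac{1}{3}\right) = \left(-294\right) \frac{41}{3} = -4018$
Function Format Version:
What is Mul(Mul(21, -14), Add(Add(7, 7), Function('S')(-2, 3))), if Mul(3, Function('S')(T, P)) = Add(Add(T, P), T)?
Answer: -4018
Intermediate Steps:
Function('S')(T, P) = Add(Mul(Rational(1, 3), P), Mul(Rational(2, 3), T)) (Function('S')(T, P) = Mul(Rational(1, 3), Add(Add(T, P), T)) = Mul(Rational(1, 3), Add(Add(P, T), T)) = Mul(Rational(1, 3), Add(P, Mul(2, T))) = Add(Mul(Rational(1, 3), P), Mul(Rational(2, 3), T)))
Mul(Mul(21, -14), Add(Add(7, 7), Function('S')(-2, 3))) = Mul(Mul(21, -14), Add(Add(7, 7), Add(Mul(Rational(1, 3), 3), Mul(Rational(2, 3), -2)))) = Mul(-294, Add(14, Add(1, Rational(-4, 3)))) = Mul(-294, Add(14, Rational(-1, 3))) = Mul(-294, Rational(41, 3)) = -4018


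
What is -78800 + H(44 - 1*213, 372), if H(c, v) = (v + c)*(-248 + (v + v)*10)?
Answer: 1381176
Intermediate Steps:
H(c, v) = (-248 + 20*v)*(c + v) (H(c, v) = (c + v)*(-248 + (2*v)*10) = (c + v)*(-248 + 20*v) = (-248 + 20*v)*(c + v))
-78800 + H(44 - 1*213, 372) = -78800 + (-248*(44 - 1*213) - 248*372 + 20*372² + 20*(44 - 1*213)*372) = -78800 + (-248*(44 - 213) - 92256 + 20*138384 + 20*(44 - 213)*372) = -78800 + (-248*(-169) - 92256 + 2767680 + 20*(-169)*372) = -78800 + (41912 - 92256 + 2767680 - 1257360) = -78800 + 1459976 = 1381176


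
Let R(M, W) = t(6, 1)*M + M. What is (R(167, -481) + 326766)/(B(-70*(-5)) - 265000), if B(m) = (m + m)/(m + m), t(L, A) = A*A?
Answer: -327100/264999 ≈ -1.2343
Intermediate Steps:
t(L, A) = A**2
B(m) = 1 (B(m) = (2*m)/((2*m)) = (2*m)*(1/(2*m)) = 1)
R(M, W) = 2*M (R(M, W) = 1**2*M + M = 1*M + M = M + M = 2*M)
(R(167, -481) + 326766)/(B(-70*(-5)) - 265000) = (2*167 + 326766)/(1 - 265000) = (334 + 326766)/(-264999) = 327100*(-1/264999) = -327100/264999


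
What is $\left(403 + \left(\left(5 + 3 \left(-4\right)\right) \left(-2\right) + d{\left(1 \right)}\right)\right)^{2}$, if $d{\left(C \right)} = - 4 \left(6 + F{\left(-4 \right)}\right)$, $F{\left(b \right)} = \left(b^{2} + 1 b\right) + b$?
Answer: $130321$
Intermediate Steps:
$F{\left(b \right)} = b^{2} + 2 b$ ($F{\left(b \right)} = \left(b^{2} + b\right) + b = \left(b + b^{2}\right) + b = b^{2} + 2 b$)
$d{\left(C \right)} = -56$ ($d{\left(C \right)} = - 4 \left(6 - 4 \left(2 - 4\right)\right) = - 4 \left(6 - -8\right) = - 4 \left(6 + 8\right) = \left(-4\right) 14 = -56$)
$\left(403 + \left(\left(5 + 3 \left(-4\right)\right) \left(-2\right) + d{\left(1 \right)}\right)\right)^{2} = \left(403 - \left(56 - \left(5 + 3 \left(-4\right)\right) \left(-2\right)\right)\right)^{2} = \left(403 - \left(56 - \left(5 - 12\right) \left(-2\right)\right)\right)^{2} = \left(403 - 42\right)^{2} = 361^{2} = 130321$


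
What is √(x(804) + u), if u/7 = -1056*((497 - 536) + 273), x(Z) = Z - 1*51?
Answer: 5*I*√69159 ≈ 1314.9*I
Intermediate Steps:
x(Z) = -51 + Z (x(Z) = Z - 51 = -51 + Z)
u = -1729728 (u = 7*(-1056*((497 - 536) + 273)) = 7*(-1056*(-39 + 273)) = 7*(-1056*234) = 7*(-247104) = -1729728)
√(x(804) + u) = √((-51 + 804) - 1729728) = √(753 - 1729728) = √(-1728975) = 5*I*√69159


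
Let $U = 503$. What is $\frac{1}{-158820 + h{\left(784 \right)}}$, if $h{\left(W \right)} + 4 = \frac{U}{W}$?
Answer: $- \frac{784}{124517513} \approx -6.2963 \cdot 10^{-6}$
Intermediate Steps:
$h{\left(W \right)} = -4 + \frac{503}{W}$
$\frac{1}{-158820 + h{\left(784 \right)}} = \frac{1}{-158820 - \left(4 - \frac{503}{784}\right)} = \frac{1}{-158820 + \left(-4 + 503 \cdot \frac{1}{784}\right)} = \frac{1}{-158820 + \left(-4 + \frac{503}{784}\right)} = \frac{1}{-158820 - \frac{2633}{784}} = \frac{1}{- \frac{124517513}{784}} = - \frac{784}{124517513}$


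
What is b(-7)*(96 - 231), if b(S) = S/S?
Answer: -135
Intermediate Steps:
b(S) = 1
b(-7)*(96 - 231) = 1*(96 - 231) = 1*(-135) = -135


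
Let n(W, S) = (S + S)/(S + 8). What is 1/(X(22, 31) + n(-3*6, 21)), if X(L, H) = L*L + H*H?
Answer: 29/41947 ≈ 0.00069135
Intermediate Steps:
n(W, S) = 2*S/(8 + S) (n(W, S) = (2*S)/(8 + S) = 2*S/(8 + S))
X(L, H) = H² + L² (X(L, H) = L² + H² = H² + L²)
1/(X(22, 31) + n(-3*6, 21)) = 1/((31² + 22²) + 2*21/(8 + 21)) = 1/((961 + 484) + 2*21/29) = 1/(1445 + 2*21*(1/29)) = 1/(1445 + 42/29) = 1/(41947/29) = 29/41947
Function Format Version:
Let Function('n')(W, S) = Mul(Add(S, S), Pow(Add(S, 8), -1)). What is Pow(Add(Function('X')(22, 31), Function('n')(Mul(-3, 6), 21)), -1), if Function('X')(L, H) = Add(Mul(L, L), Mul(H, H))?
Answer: Rational(29, 41947) ≈ 0.00069135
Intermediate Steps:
Function('n')(W, S) = Mul(2, S, Pow(Add(8, S), -1)) (Function('n')(W, S) = Mul(Mul(2, S), Pow(Add(8, S), -1)) = Mul(2, S, Pow(Add(8, S), -1)))
Function('X')(L, H) = Add(Pow(H, 2), Pow(L, 2)) (Function('X')(L, H) = Add(Pow(L, 2), Pow(H, 2)) = Add(Pow(H, 2), Pow(L, 2)))
Pow(Add(Function('X')(22, 31), Function('n')(Mul(-3, 6), 21)), -1) = Pow(Add(Add(Pow(31, 2), Pow(22, 2)), Mul(2, 21, Pow(Add(8, 21), -1))), -1) = Pow(Add(Add(961, 484), Mul(2, 21, Pow(29, -1))), -1) = Pow(Add(1445, Mul(2, 21, Rational(1, 29))), -1) = Pow(Add(1445, Rational(42, 29)), -1) = Pow(Rational(41947, 29), -1) = Rational(29, 41947)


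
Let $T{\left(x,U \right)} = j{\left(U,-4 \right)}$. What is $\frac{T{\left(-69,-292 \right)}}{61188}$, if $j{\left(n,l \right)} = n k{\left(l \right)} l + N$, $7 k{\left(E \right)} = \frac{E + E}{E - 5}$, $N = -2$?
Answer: $\frac{4609}{1927422} \approx 0.0023913$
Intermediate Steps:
$k{\left(E \right)} = \frac{2 E}{7 \left(-5 + E\right)}$ ($k{\left(E \right)} = \frac{\left(E + E\right) \frac{1}{E - 5}}{7} = \frac{2 E \frac{1}{-5 + E}}{7} = \frac{2 E}{7 \left(-5 + E\right)}$)
$j{\left(n,l \right)} = -2 + \frac{2 n l^{2}}{7 \left(-5 + l\right)}$ ($j{\left(n,l \right)} = n \frac{2 l}{7 \left(-5 + l\right)} l - 2 = \frac{2 l n}{7 \left(-5 + l\right)} l - 2 = \frac{2 n l^{2}}{7 \left(-5 + l\right)} - 2 = -2 + \frac{2 n l^{2}}{7 \left(-5 + l\right)}$)
$T{\left(x,U \right)} = -2 - \frac{32 U}{63}$ ($T{\left(x,U \right)} = \frac{2 \left(35 - -28 + U \left(-4\right)^{2}\right)}{7 \left(-5 - 4\right)} = \frac{2 \left(35 + 28 + U 16\right)}{7 \left(-9\right)} = \frac{2}{7} \left(- \frac{1}{9}\right) \left(35 + 28 + 16 U\right) = \frac{2}{7} \left(- \frac{1}{9}\right) \left(63 + 16 U\right) = -2 - \frac{32 U}{63}$)
$\frac{T{\left(-69,-292 \right)}}{61188} = \frac{-2 - - \frac{9344}{63}}{61188} = \left(-2 + \frac{9344}{63}\right) \frac{1}{61188} = \frac{9218}{63} \cdot \frac{1}{61188} = \frac{4609}{1927422}$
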